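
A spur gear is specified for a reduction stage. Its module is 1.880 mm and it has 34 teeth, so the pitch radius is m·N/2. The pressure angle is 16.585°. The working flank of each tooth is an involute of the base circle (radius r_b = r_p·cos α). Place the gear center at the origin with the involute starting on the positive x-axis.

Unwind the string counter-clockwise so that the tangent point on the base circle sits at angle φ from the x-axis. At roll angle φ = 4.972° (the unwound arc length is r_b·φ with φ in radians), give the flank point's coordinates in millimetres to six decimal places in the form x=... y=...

pitch radius r_p = m·N/2 = 1.880·34/2 = 31.960000
base radius r_b = r_p·cos α = 31.960000·cos 16.585° = 30.630379
roll angle φ = 4.972° = 0.08677777 rad
x = r_b·(cos φ + φ·sin φ) = 30.630379·(0.99623717 + 0.08677777·0.08666890) = 30.745491
y = r_b·(sin φ − φ·cos φ) = 30.630379·(0.08666890 − 0.08677777·0.99623717) = 0.006667

x=30.745491 y=0.006667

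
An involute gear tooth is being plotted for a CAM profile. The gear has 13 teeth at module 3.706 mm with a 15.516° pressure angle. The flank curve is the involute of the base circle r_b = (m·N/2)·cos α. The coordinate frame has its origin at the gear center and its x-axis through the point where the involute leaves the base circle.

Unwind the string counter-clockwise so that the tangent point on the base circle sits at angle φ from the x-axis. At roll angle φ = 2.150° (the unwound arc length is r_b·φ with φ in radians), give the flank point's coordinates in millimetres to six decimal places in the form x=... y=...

pitch radius r_p = m·N/2 = 3.706·13/2 = 24.089000
base radius r_b = r_p·cos α = 24.089000·cos 15.516° = 23.211095
roll angle φ = 2.150° = 0.03752458 rad
x = r_b·(cos φ + φ·sin φ) = 23.211095·(0.99929604 + 0.03752458·0.03751577) = 23.227431
y = r_b·(sin φ − φ·cos φ) = 23.211095·(0.03751577 − 0.03752458·0.99929604) = 0.000409

x=23.227431 y=0.000409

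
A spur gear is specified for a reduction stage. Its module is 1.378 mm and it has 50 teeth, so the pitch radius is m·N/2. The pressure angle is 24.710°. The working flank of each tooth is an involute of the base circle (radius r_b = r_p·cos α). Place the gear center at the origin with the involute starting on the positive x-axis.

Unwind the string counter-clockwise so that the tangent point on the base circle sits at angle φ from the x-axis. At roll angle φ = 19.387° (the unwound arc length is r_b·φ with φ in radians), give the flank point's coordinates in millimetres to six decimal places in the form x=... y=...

x=33.036190 y=0.399526

pitch radius r_p = m·N/2 = 1.378·50/2 = 34.450000
base radius r_b = r_p·cos α = 34.450000·cos 24.710° = 31.295594
roll angle φ = 19.387° = 0.33836698 rad
x = r_b·(cos φ + φ·sin φ) = 31.295594·(0.94329800 + 0.33836698·0.33194711) = 33.036190
y = r_b·(sin φ − φ·cos φ) = 31.295594·(0.33194711 − 0.33836698·0.94329800) = 0.399526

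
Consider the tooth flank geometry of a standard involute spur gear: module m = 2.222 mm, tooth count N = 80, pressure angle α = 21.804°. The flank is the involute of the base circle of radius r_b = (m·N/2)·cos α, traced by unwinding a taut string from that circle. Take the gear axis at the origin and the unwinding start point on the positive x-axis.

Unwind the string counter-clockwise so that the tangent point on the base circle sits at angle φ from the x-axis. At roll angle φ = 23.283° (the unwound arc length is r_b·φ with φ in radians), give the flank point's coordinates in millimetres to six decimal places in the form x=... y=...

x=89.056296 y=1.815542

pitch radius r_p = m·N/2 = 2.222·80/2 = 88.880000
base radius r_b = r_p·cos α = 88.880000·cos 21.804° = 82.521516
roll angle φ = 23.283° = 0.40636501 rad
x = r_b·(cos φ + φ·sin φ) = 82.521516·(0.91856370 + 0.40636501·0.39527298) = 89.056296
y = r_b·(sin φ − φ·cos φ) = 82.521516·(0.39527298 − 0.40636501·0.91856370) = 1.815542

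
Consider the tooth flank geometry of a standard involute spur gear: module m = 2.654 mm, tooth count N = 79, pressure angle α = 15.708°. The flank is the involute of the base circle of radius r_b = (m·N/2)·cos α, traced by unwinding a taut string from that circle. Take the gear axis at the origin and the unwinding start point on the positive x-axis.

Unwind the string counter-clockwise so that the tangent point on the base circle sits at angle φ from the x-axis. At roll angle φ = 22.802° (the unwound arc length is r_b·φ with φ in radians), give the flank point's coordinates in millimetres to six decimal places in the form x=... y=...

x=108.595938 y=2.086911

pitch radius r_p = m·N/2 = 2.654·79/2 = 104.833000
base radius r_b = r_p·cos α = 104.833000·cos 15.708° = 100.917902
roll angle φ = 22.802° = 0.39796998 rad
x = r_b·(cos φ + φ·sin φ) = 100.917902·(0.92184962 + 0.39796998·0.38754777) = 108.595938
y = r_b·(sin φ − φ·cos φ) = 100.917902·(0.38754777 − 0.39796998·0.92184962) = 2.086911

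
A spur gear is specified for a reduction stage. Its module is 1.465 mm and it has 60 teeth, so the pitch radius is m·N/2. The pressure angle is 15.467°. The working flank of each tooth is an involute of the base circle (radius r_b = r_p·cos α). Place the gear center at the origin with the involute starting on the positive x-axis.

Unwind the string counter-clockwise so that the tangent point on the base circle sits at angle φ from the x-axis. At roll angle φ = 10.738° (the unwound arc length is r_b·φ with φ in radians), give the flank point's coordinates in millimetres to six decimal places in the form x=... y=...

x=43.095689 y=0.092618

pitch radius r_p = m·N/2 = 1.465·60/2 = 43.950000
base radius r_b = r_p·cos α = 43.950000·cos 15.467° = 42.358316
roll angle φ = 10.738° = 0.18741346 rad
x = r_b·(cos φ + φ·sin φ) = 42.358316·(0.98248944 + 0.18741346·0.18631827) = 43.095689
y = r_b·(sin φ − φ·cos φ) = 42.358316·(0.18631827 − 0.18741346·0.98248944) = 0.092618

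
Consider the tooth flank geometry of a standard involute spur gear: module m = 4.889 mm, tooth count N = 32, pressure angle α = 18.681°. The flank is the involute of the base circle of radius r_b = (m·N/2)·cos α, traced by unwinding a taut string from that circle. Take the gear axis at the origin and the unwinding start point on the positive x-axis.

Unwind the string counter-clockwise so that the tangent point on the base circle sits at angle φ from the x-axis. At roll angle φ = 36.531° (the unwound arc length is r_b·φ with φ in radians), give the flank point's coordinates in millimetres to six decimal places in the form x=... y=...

pitch radius r_p = m·N/2 = 4.889·32/2 = 78.224000
base radius r_b = r_p·cos α = 78.224000·cos 18.681° = 74.102889
roll angle φ = 36.531° = 0.63758623 rad
x = r_b·(cos φ + φ·sin φ) = 74.102889·(0.80353491 + 0.63758623·0.59525763) = 87.668385
y = r_b·(sin φ − φ·cos φ) = 74.102889·(0.59525763 − 0.63758623·0.80353491) = 6.145711

x=87.668385 y=6.145711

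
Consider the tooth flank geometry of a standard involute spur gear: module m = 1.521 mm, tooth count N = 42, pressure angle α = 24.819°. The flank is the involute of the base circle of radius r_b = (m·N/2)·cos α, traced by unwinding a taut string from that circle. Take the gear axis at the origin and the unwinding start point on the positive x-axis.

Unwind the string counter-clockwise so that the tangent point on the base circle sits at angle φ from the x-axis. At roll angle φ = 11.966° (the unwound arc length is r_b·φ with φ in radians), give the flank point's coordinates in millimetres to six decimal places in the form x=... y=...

x=29.616242 y=0.087644

pitch radius r_p = m·N/2 = 1.521·42/2 = 31.941000
base radius r_b = r_p·cos α = 31.941000·cos 24.819° = 28.990876
roll angle φ = 11.966° = 0.20884610 rad
x = r_b·(cos φ + φ·sin φ) = 28.990876·(0.97827081 + 0.20884610·0.20733121) = 29.616242
y = r_b·(sin φ − φ·cos φ) = 28.990876·(0.20733121 − 0.20884610·0.97827081) = 0.087644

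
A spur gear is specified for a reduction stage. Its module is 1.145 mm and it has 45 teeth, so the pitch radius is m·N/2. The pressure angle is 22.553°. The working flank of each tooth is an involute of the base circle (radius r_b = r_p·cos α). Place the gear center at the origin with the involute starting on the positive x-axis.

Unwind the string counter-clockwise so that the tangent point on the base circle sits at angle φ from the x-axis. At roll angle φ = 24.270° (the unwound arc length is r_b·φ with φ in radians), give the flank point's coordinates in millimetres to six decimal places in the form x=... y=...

x=25.832041 y=0.592031

pitch radius r_p = m·N/2 = 1.145·45/2 = 25.762500
base radius r_b = r_p·cos α = 25.762500·cos 22.553° = 23.792317
roll angle φ = 24.270° = 0.42359141 rad
x = r_b·(cos φ + φ·sin φ) = 23.792317·(0.91161862 + 0.42359141·0.41103709) = 25.832041
y = r_b·(sin φ − φ·cos φ) = 23.792317·(0.41103709 − 0.42359141·0.91161862) = 0.592031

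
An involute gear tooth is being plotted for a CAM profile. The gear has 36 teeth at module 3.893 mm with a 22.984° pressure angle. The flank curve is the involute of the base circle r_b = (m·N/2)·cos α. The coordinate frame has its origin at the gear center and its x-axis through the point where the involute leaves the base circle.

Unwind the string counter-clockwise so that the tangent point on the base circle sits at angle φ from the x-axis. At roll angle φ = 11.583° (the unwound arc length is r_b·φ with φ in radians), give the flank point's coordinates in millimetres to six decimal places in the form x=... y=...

pitch radius r_p = m·N/2 = 3.893·36/2 = 70.074000
base radius r_b = r_p·cos α = 70.074000·cos 22.984° = 64.511101
roll angle φ = 11.583° = 0.20216149 rad
x = r_b·(cos φ + φ·sin φ) = 64.511101·(0.97963487 + 0.20216149·0.20078727) = 65.815923
y = r_b·(sin φ − φ·cos φ) = 64.511101·(0.20078727 − 0.20216149·0.97963487) = 0.176943

x=65.815923 y=0.176943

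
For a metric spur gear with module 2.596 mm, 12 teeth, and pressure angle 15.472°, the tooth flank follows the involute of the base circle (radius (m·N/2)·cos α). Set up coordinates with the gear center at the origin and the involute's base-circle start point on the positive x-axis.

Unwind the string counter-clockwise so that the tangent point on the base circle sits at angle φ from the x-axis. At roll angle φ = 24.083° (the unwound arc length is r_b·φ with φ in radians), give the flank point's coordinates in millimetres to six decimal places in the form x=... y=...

pitch radius r_p = m·N/2 = 2.596·12/2 = 15.576000
base radius r_b = r_p·cos α = 15.576000·cos 15.472° = 15.011540
roll angle φ = 24.083° = 0.42032764 rad
x = r_b·(cos φ + φ·sin φ) = 15.011540·(0.91295529 + 0.42032764·0.40805960) = 16.279626
y = r_b·(sin φ − φ·cos φ) = 15.011540·(0.40805960 − 0.42032764·0.91295529) = 0.365069

x=16.279626 y=0.365069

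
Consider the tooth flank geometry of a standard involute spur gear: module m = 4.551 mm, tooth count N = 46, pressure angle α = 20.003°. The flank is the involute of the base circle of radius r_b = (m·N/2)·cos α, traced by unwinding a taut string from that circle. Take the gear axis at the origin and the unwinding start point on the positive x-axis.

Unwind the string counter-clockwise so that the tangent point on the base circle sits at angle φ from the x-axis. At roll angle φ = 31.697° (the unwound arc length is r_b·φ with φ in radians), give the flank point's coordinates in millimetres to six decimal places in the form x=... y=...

x=112.277670 y=5.383037

pitch radius r_p = m·N/2 = 4.551·46/2 = 104.673000
base radius r_b = r_p·cos α = 104.673000·cos 20.003° = 98.358571
roll angle φ = 31.697° = 0.55321701 rad
x = r_b·(cos φ + φ·sin φ) = 98.358571·(0.85083862 + 0.55321701·0.52542710) = 112.277670
y = r_b·(sin φ − φ·cos φ) = 98.358571·(0.52542710 − 0.55321701·0.85083862) = 5.383037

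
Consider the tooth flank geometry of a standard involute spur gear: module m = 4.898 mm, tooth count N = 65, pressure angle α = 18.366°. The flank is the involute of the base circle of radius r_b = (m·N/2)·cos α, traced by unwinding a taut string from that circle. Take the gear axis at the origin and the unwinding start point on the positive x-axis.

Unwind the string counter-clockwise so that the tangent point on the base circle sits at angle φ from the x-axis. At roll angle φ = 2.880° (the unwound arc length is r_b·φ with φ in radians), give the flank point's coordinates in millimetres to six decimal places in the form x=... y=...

x=151.267354 y=0.006394

pitch radius r_p = m·N/2 = 4.898·65/2 = 159.185000
base radius r_b = r_p·cos α = 159.185000·cos 18.366° = 151.076618
roll angle φ = 2.880° = 0.05026548 rad
x = r_b·(cos φ + φ·sin φ) = 151.076618·(0.99873696 + 0.05026548·0.05024432) = 151.267354
y = r_b·(sin φ − φ·cos φ) = 151.076618·(0.05024432 − 0.05026548·0.99873696) = 0.006394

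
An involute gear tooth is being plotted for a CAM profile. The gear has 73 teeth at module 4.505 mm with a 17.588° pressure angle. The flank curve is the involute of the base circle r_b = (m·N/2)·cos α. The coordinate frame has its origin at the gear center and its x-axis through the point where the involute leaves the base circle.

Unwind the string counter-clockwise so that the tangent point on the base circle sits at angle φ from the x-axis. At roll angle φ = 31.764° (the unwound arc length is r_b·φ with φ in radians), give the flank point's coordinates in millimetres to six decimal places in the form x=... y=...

x=179.013989 y=8.631887

pitch radius r_p = m·N/2 = 4.505·73/2 = 164.432500
base radius r_b = r_p·cos α = 164.432500·cos 17.588° = 156.745934
roll angle φ = 31.764° = 0.55438638 rad
x = r_b·(cos φ + φ·sin φ) = 156.745934·(0.85022362 + 0.55438638·0.52642169) = 179.013989
y = r_b·(sin φ − φ·cos φ) = 156.745934·(0.52642169 − 0.55438638·0.85022362) = 8.631887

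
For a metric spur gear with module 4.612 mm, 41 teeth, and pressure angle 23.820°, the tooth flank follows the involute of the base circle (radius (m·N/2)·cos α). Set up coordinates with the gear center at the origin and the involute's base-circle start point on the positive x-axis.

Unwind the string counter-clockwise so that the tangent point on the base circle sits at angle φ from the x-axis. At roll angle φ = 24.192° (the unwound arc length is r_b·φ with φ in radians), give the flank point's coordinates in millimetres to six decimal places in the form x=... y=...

pitch radius r_p = m·N/2 = 4.612·41/2 = 94.546000
base radius r_b = r_p·cos α = 94.546000·cos 23.820° = 86.492453
roll angle φ = 24.192° = 0.42223005 rad
x = r_b·(cos φ + φ·sin φ) = 86.492453·(0.91217734 + 0.42223005·0.40979567) = 93.862077
y = r_b·(sin φ − φ·cos φ) = 86.492453·(0.40979567 − 0.42223005·0.91217734) = 2.131778

x=93.862077 y=2.131778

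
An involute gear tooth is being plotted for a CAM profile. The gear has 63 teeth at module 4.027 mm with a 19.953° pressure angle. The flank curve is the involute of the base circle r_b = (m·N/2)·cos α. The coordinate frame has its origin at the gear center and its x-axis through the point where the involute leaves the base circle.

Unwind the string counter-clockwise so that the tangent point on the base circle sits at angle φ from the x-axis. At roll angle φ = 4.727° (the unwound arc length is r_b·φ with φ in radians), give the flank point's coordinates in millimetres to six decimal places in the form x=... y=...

x=119.641130 y=0.022304

pitch radius r_p = m·N/2 = 4.027·63/2 = 126.850500
base radius r_b = r_p·cos α = 126.850500·cos 19.953° = 119.236028
roll angle φ = 4.727° = 0.08250171 rad
x = r_b·(cos φ + φ·sin φ) = 119.236028·(0.99659866 + 0.08250171·0.08240815) = 119.641130
y = r_b·(sin φ − φ·cos φ) = 119.236028·(0.08240815 − 0.08250171·0.99659866) = 0.022304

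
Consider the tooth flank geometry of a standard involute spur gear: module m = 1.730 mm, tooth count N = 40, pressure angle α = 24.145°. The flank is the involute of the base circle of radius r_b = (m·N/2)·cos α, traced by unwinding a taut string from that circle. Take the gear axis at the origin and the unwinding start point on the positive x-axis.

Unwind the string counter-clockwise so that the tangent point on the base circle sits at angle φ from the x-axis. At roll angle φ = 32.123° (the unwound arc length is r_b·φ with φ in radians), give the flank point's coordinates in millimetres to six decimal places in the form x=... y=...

x=36.151948 y=1.797055

pitch radius r_p = m·N/2 = 1.730·40/2 = 34.600000
base radius r_b = r_p·cos α = 34.600000·cos 24.145° = 31.572957
roll angle φ = 32.123° = 0.56065212 rad
x = r_b·(cos φ + φ·sin φ) = 31.572957·(0.84690854 + 0.56065212·0.53173859) = 36.151948
y = r_b·(sin φ − φ·cos φ) = 31.572957·(0.53173859 − 0.56065212·0.84690854) = 1.797055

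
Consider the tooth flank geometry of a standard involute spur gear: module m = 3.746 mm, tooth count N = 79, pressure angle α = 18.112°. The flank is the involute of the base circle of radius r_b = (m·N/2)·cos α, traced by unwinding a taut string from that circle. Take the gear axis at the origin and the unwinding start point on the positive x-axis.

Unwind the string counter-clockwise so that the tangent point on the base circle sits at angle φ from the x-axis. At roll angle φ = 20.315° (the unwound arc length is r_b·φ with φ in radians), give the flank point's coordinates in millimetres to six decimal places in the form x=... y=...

x=149.199445 y=2.063413

pitch radius r_p = m·N/2 = 3.746·79/2 = 147.967000
base radius r_b = r_p·cos α = 147.967000·cos 18.112° = 140.635330
roll angle φ = 20.315° = 0.35456364 rad
x = r_b·(cos φ + φ·sin φ) = 140.635330·(0.93779807 + 0.35456364·0.34718118) = 149.199445
y = r_b·(sin φ − φ·cos φ) = 140.635330·(0.34718118 − 0.35456364·0.93779807) = 2.063413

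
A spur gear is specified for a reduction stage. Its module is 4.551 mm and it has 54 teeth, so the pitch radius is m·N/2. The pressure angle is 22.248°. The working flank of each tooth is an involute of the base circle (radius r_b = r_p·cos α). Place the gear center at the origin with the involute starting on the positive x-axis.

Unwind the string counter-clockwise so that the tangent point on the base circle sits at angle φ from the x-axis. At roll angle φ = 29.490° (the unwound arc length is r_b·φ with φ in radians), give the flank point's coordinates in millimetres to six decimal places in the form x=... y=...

x=127.810387 y=5.033365

pitch radius r_p = m·N/2 = 4.551·54/2 = 122.877000
base radius r_b = r_p·cos α = 122.877000·cos 22.248° = 113.729265
roll angle φ = 29.490° = 0.51469760 rad
x = r_b·(cos φ + φ·sin φ) = 113.729265·(0.87044163 + 0.51469760·0.49227165) = 127.810387
y = r_b·(sin φ − φ·cos φ) = 113.729265·(0.49227165 − 0.51469760·0.87044163) = 5.033365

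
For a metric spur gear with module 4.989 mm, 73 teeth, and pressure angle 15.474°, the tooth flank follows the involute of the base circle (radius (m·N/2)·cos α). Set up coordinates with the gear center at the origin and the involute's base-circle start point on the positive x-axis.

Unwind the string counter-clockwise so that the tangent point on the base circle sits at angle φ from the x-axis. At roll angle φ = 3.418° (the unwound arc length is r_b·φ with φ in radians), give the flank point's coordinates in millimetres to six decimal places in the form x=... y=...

pitch radius r_p = m·N/2 = 4.989·73/2 = 182.098500
base radius r_b = r_p·cos α = 182.098500·cos 15.474° = 175.497725
roll angle φ = 3.418° = 0.05965535 rad
x = r_b·(cos φ + φ·sin φ) = 175.497725·(0.99822115 + 0.05965535·0.05961998) = 175.809724
y = r_b·(sin φ − φ·cos φ) = 175.497725·(0.05961998 − 0.05965535·0.99822115) = 0.012415

x=175.809724 y=0.012415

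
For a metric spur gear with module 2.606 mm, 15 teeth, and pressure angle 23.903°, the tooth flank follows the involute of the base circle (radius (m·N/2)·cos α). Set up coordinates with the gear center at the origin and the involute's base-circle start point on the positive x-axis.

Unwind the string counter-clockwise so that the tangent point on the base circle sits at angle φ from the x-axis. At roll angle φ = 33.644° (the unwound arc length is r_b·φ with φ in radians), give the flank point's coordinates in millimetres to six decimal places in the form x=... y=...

x=20.688754 y=1.164869

pitch radius r_p = m·N/2 = 2.606·15/2 = 19.545000
base radius r_b = r_p·cos α = 19.545000·cos 23.903° = 17.868679
roll angle φ = 33.644° = 0.58719857 rad
x = r_b·(cos φ + φ·sin φ) = 17.868679·(0.83249602 + 0.58719857·0.55403102) = 20.688754
y = r_b·(sin φ − φ·cos φ) = 17.868679·(0.55403102 − 0.58719857·0.83249602) = 1.164869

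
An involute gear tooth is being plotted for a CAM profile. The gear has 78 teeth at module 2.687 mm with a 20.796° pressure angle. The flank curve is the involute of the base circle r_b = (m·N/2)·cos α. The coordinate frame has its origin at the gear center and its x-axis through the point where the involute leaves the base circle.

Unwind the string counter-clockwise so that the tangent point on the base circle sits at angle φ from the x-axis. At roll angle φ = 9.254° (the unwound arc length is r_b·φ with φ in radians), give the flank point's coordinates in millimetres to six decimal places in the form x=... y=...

x=99.235250 y=0.137227

pitch radius r_p = m·N/2 = 2.687·78/2 = 104.793000
base radius r_b = r_p·cos α = 104.793000·cos 20.796° = 97.965785
roll angle φ = 9.254° = 0.16151277 rad
x = r_b·(cos φ + φ·sin φ) = 97.965785·(0.98698514 + 0.16151277·0.16081147) = 99.235250
y = r_b·(sin φ − φ·cos φ) = 97.965785·(0.16081147 − 0.16151277·0.98698514) = 0.137227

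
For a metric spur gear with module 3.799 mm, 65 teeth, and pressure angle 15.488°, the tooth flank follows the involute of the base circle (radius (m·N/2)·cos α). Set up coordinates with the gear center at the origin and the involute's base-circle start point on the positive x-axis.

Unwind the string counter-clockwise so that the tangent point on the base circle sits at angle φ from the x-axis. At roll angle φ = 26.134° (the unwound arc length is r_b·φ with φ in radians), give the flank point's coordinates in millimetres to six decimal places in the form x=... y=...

pitch radius r_p = m·N/2 = 3.799·65/2 = 123.467500
base radius r_b = r_p·cos α = 123.467500·cos 15.488° = 118.983951
roll angle φ = 26.134° = 0.45612435 rad
x = r_b·(cos φ + φ·sin φ) = 118.983951·(0.89776635 + 0.45612435·0.44047199) = 130.724853
y = r_b·(sin φ − φ·cos φ) = 118.983951·(0.44047199 − 0.45612435·0.89776635) = 3.685992

x=130.724853 y=3.685992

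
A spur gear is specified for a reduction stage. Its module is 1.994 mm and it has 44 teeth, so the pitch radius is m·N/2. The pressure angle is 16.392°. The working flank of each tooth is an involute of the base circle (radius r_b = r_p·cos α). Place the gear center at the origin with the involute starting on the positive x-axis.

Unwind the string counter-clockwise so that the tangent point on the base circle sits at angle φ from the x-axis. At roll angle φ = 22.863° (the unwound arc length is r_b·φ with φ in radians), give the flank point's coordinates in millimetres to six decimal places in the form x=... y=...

pitch radius r_p = m·N/2 = 1.994·44/2 = 43.868000
base radius r_b = r_p·cos α = 43.868000·cos 16.392° = 42.084914
roll angle φ = 22.863° = 0.39903463 rad
x = r_b·(cos φ + φ·sin φ) = 42.084914·(0.92143650 + 0.39903463·0.38852899) = 45.303275
y = r_b·(sin φ − φ·cos φ) = 42.084914·(0.38852899 − 0.39903463·0.92143650) = 0.877215

x=45.303275 y=0.877215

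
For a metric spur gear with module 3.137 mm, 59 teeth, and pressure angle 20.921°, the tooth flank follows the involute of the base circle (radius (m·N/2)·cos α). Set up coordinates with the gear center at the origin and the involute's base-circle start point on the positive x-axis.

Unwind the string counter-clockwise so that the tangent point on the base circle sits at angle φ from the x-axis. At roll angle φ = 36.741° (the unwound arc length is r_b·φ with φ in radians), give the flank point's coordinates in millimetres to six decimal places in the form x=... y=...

x=102.427207 y=7.289821

pitch radius r_p = m·N/2 = 3.137·59/2 = 92.541500
base radius r_b = r_p·cos α = 92.541500·cos 20.921° = 86.440578
roll angle φ = 36.741° = 0.64125142 rad
x = r_b·(cos φ + φ·sin φ) = 86.440578·(0.80134779 + 0.64125142·0.59819873) = 102.427207
y = r_b·(sin φ − φ·cos φ) = 86.440578·(0.59819873 − 0.64125142·0.80134779) = 7.289821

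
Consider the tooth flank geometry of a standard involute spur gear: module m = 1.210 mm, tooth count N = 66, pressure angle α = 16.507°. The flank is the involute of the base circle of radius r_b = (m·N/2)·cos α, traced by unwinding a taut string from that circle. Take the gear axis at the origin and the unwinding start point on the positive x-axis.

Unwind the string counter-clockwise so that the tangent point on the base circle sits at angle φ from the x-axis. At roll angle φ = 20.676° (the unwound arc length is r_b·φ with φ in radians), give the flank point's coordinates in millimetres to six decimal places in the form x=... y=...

x=40.696466 y=0.591923

pitch radius r_p = m·N/2 = 1.210·66/2 = 39.930000
base radius r_b = r_p·cos α = 39.930000·cos 16.507° = 38.284286
roll angle φ = 20.676° = 0.36086428 rad
x = r_b·(cos φ + φ·sin φ) = 38.284286·(0.93559201 + 0.36086428·0.35308297) = 40.696466
y = r_b·(sin φ − φ·cos φ) = 38.284286·(0.35308297 − 0.36086428·0.93559201) = 0.591923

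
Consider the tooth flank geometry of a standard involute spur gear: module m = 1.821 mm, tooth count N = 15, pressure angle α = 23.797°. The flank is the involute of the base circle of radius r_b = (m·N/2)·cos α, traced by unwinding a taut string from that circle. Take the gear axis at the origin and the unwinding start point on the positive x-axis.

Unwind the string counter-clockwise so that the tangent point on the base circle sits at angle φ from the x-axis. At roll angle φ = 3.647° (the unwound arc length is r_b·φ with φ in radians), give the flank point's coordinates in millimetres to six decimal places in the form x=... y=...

x=12.521640 y=0.001074

pitch radius r_p = m·N/2 = 1.821·15/2 = 13.657500
base radius r_b = r_p·cos α = 13.657500·cos 23.797° = 12.496350
roll angle φ = 3.647° = 0.06365216 rad
x = r_b·(cos φ + φ·sin φ) = 12.496350·(0.99797489 + 0.06365216·0.06360918) = 12.521640
y = r_b·(sin φ − φ·cos φ) = 12.496350·(0.06360918 − 0.06365216·0.99797489) = 0.001074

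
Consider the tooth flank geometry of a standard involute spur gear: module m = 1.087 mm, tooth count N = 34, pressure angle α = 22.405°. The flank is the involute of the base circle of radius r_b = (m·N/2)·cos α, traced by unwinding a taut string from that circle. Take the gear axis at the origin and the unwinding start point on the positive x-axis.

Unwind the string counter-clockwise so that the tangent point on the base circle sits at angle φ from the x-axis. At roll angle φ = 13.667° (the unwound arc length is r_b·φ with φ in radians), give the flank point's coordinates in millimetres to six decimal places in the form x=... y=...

pitch radius r_p = m·N/2 = 1.087·34/2 = 18.479000
base radius r_b = r_p·cos α = 18.479000·cos 22.405° = 17.084072
roll angle φ = 13.667° = 0.23853415 rad
x = r_b·(cos φ + φ·sin φ) = 17.084072·(0.97168537 + 0.23853415·0.23627853) = 17.563209
y = r_b·(sin φ − φ·cos φ) = 17.084072·(0.23627853 − 0.23853415·0.97168537) = 0.076851

x=17.563209 y=0.076851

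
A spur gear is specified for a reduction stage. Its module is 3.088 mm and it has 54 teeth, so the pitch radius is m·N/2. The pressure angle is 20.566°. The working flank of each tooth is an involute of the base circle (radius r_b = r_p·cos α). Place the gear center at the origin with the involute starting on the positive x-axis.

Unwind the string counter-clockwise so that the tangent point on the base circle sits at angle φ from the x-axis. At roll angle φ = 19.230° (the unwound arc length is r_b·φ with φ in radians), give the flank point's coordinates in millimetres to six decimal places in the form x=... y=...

x=82.335928 y=0.972725

pitch radius r_p = m·N/2 = 3.088·54/2 = 83.376000
base radius r_b = r_p·cos α = 83.376000·cos 20.566° = 78.062294
roll angle φ = 19.230° = 0.33562682 rad
x = r_b·(cos φ + φ·sin φ) = 78.062294·(0.94420405 + 0.33562682·0.32936108) = 82.335928
y = r_b·(sin φ − φ·cos φ) = 78.062294·(0.32936108 − 0.33562682·0.94420405) = 0.972725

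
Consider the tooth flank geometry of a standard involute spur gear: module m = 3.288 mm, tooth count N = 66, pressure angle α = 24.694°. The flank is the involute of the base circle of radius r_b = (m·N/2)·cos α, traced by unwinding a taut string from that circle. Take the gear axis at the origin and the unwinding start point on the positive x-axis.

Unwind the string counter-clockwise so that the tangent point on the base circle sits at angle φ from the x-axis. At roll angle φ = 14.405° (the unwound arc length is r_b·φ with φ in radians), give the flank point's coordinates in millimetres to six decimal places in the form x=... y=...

x=101.648093 y=0.518918

pitch radius r_p = m·N/2 = 3.288·66/2 = 108.504000
base radius r_b = r_p·cos α = 108.504000·cos 24.694° = 98.581519
roll angle φ = 14.405° = 0.25141468 rad
x = r_b·(cos φ + φ·sin φ) = 98.581519·(0.96856146 + 0.25141468·0.24877441) = 101.648093
y = r_b·(sin φ − φ·cos φ) = 98.581519·(0.24877441 − 0.25141468·0.96856146) = 0.518918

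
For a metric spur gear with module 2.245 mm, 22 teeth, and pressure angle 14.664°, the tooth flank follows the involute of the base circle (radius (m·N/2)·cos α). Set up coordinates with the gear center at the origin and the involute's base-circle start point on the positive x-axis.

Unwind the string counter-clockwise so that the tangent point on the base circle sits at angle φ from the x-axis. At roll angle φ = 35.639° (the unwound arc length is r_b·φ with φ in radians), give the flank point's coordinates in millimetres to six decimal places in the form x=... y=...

x=28.074797 y=1.843391

pitch radius r_p = m·N/2 = 2.245·22/2 = 24.695000
base radius r_b = r_p·cos α = 24.695000·cos 14.664° = 23.890610
roll angle φ = 35.639° = 0.62201789 rad
x = r_b·(cos φ + φ·sin φ) = 23.890610·(0.81270433 + 0.62201789·0.58267630) = 28.074797
y = r_b·(sin φ − φ·cos φ) = 23.890610·(0.58267630 − 0.62201789·0.81270433) = 1.843391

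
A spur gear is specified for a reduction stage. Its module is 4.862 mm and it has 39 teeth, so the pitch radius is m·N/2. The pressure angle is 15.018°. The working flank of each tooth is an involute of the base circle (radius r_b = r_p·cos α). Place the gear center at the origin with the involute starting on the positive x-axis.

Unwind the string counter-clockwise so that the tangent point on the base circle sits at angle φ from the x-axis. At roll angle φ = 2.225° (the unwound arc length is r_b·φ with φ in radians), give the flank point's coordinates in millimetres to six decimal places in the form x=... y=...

x=91.639769 y=0.001787

pitch radius r_p = m·N/2 = 4.862·39/2 = 94.809000
base radius r_b = r_p·cos α = 94.809000·cos 15.018° = 91.570748
roll angle φ = 2.225° = 0.03883358 rad
x = r_b·(cos φ + φ·sin φ) = 91.570748·(0.99924607 + 0.03883358·0.03882382) = 91.639769
y = r_b·(sin φ − φ·cos φ) = 91.570748·(0.03882382 − 0.03883358·0.99924607) = 0.001787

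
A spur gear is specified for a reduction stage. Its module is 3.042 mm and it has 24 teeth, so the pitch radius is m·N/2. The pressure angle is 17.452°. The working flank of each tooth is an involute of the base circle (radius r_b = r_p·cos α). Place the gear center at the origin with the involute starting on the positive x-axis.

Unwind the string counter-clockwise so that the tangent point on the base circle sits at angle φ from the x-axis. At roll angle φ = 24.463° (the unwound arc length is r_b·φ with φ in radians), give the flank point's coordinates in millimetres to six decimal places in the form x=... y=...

pitch radius r_p = m·N/2 = 3.042·24/2 = 36.504000
base radius r_b = r_p·cos α = 36.504000·cos 17.452° = 34.823667
roll angle φ = 24.463° = 0.42695989 rad
x = r_b·(cos φ + φ·sin φ) = 34.823667·(0.91022888 + 0.42695989·0.41410553) = 37.854557
y = r_b·(sin φ − φ·cos φ) = 34.823667·(0.41410553 − 0.42695989·0.91022888) = 0.887109

x=37.854557 y=0.887109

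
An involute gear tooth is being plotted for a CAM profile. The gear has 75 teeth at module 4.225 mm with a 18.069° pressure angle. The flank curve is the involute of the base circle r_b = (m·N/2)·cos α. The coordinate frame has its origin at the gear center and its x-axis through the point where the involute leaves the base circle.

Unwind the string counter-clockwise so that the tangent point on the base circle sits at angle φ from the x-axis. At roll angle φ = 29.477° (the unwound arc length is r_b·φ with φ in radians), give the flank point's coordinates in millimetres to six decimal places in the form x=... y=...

x=169.257789 y=6.657574

pitch radius r_p = m·N/2 = 4.225·75/2 = 158.437500
base radius r_b = r_p·cos α = 158.437500·cos 18.069° = 150.623946
roll angle φ = 29.477° = 0.51447070 rad
x = r_b·(cos φ + φ·sin φ) = 150.623946·(0.87055330 + 0.51447070·0.49207414) = 169.257789
y = r_b·(sin φ − φ·cos φ) = 150.623946·(0.49207414 − 0.51447070·0.87055330) = 6.657574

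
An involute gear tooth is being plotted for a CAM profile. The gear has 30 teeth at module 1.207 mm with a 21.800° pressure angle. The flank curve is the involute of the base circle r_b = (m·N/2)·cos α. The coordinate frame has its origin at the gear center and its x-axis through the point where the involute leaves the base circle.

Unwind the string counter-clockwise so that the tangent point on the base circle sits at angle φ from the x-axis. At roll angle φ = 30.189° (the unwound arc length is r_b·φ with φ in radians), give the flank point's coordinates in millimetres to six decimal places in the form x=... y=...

x=18.984200 y=0.797124

pitch radius r_p = m·N/2 = 1.207·30/2 = 18.105000
base radius r_b = r_p·cos α = 18.105000·cos 21.800° = 16.810236
roll angle φ = 30.189° = 0.52689745 rad
x = r_b·(cos φ + φ·sin φ) = 16.810236·(0.86437136 + 0.52689745·0.50285401) = 18.984200
y = r_b·(sin φ − φ·cos φ) = 16.810236·(0.50285401 − 0.52689745·0.86437136) = 0.797124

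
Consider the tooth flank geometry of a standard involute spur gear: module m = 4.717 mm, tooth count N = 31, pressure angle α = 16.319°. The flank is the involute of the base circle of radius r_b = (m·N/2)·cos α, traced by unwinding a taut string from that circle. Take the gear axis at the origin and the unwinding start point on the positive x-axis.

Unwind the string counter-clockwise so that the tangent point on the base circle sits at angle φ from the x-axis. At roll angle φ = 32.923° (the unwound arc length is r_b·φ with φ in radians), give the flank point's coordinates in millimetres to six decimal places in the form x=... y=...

pitch radius r_p = m·N/2 = 4.717·31/2 = 73.113500
base radius r_b = r_p·cos α = 73.113500·cos 16.319° = 70.167915
roll angle φ = 32.923° = 0.57461475 rad
x = r_b·(cos φ + φ·sin φ) = 70.167915·(0.83940175 + 0.57461475·0.54351145) = 80.813192
y = r_b·(sin φ − φ·cos φ) = 70.167915·(0.54351145 − 0.57461475·0.83940175) = 4.292790

x=80.813192 y=4.292790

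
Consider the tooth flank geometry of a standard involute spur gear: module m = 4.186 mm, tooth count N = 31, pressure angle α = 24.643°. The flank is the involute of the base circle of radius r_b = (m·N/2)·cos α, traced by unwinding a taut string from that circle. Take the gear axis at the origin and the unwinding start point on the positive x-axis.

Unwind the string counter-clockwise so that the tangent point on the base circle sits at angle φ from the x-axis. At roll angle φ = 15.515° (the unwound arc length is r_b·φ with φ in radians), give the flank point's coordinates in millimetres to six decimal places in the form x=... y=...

pitch radius r_p = m·N/2 = 4.186·31/2 = 64.883000
base radius r_b = r_p·cos α = 64.883000·cos 24.643° = 58.973679
roll angle φ = 15.515° = 0.27078783 rad
x = r_b·(cos φ + φ·sin φ) = 58.973679·(0.96356046 + 0.27078783·0.26749064) = 61.096359
y = r_b·(sin φ − φ·cos φ) = 58.973679·(0.26749064 − 0.27078783·0.96356046) = 0.387469

x=61.096359 y=0.387469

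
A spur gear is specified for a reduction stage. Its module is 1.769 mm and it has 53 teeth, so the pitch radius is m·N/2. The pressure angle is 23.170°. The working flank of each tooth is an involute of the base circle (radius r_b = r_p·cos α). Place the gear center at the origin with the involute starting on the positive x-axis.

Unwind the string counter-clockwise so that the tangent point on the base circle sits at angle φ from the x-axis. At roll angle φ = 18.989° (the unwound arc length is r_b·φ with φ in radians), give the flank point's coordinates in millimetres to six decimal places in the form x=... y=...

x=45.399648 y=0.517237

pitch radius r_p = m·N/2 = 1.769·53/2 = 46.878500
base radius r_b = r_p·cos α = 46.878500·cos 23.170° = 43.097350
roll angle φ = 18.989° = 0.33142057 rad
x = r_b·(cos φ + φ·sin φ) = 43.097350·(0.94558106 + 0.33142057·0.32538662) = 45.399648
y = r_b·(sin φ − φ·cos φ) = 43.097350·(0.32538662 − 0.33142057·0.94558106) = 0.517237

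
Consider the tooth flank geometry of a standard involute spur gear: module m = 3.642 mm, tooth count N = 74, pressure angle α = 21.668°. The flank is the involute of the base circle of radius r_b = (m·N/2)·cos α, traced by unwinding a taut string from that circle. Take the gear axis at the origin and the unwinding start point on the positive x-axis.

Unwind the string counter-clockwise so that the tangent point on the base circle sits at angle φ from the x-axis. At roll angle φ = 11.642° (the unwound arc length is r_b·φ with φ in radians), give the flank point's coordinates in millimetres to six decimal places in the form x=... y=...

x=127.790725 y=0.348751

pitch radius r_p = m·N/2 = 3.642·74/2 = 134.754000
base radius r_b = r_p·cos α = 134.754000·cos 21.668° = 125.232138
roll angle φ = 11.642° = 0.20319123 rad
x = r_b·(cos φ + φ·sin φ) = 125.232138·(0.97942759 + 0.20319123·0.20179593) = 127.790725
y = r_b·(sin φ − φ·cos φ) = 125.232138·(0.20179593 − 0.20319123·0.97942759) = 0.348751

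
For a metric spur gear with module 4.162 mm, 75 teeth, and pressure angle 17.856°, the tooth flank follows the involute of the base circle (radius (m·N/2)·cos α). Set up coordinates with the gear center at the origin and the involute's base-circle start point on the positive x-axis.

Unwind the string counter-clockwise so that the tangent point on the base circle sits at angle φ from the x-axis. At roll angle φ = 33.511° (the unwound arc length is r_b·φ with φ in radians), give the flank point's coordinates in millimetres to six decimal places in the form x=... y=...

x=171.834104 y=9.572736

pitch radius r_p = m·N/2 = 4.162·75/2 = 156.075000
base radius r_b = r_p·cos α = 156.075000·cos 17.856° = 148.556892
roll angle φ = 33.511° = 0.58487729 rad
x = r_b·(cos φ + φ·sin φ) = 148.556892·(0.83377984 + 0.58487729·0.55209707) = 171.834104
y = r_b·(sin φ − φ·cos φ) = 148.556892·(0.55209707 − 0.58487729·0.83377984) = 9.572736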